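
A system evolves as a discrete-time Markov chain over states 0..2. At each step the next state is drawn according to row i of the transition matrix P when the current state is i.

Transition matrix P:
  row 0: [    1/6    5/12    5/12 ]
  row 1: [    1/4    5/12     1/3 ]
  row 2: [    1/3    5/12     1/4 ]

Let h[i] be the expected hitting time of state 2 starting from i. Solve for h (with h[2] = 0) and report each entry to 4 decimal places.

h = [2.6182, 2.8364, 0.0000]

First-step conditioning: h[2] = 0; for i ≠ 2, h[i] = 1 + Σ_k P[i][k]·h[k].
  h[0] = 1 + 1/6·h[0] + 5/12·h[1]
  h[1] = 1 + 1/4·h[0] + 5/12·h[1]
Solving the 2×2 linear system over states ≠ 2 gives exactly h = [144/55, 156/55, 0] (h[2] = 0 is the target).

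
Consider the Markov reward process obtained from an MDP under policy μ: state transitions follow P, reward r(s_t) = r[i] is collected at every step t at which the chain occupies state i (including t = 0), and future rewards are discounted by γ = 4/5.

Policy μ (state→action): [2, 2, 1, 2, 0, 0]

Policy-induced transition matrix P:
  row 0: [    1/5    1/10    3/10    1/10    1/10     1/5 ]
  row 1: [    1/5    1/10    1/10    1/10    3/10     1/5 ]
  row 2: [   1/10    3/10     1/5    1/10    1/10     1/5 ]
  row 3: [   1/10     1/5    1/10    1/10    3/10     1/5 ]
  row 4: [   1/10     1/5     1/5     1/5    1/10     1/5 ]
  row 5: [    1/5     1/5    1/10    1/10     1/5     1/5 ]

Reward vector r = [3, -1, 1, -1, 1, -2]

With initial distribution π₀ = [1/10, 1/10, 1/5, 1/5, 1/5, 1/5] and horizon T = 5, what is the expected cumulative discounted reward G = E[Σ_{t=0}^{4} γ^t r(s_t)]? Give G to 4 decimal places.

t=0: π = [0.1000, 0.1000, 0.2000, 0.2000, 0.2000, 0.2000], E[r] = 0.0000, γ^t·E[r] = 0.000000, running G = 0.000000
t=1: π = [0.1400, 0.2000, 0.1600, 0.1200, 0.1800, 0.2000], E[r] = 0.0400, γ^t·E[r] = 0.032000, running G = 0.032000
t=2: π = [0.1540, 0.1820, 0.1620, 0.1180, 0.1840, 0.2000], E[r] = 0.1080, γ^t·E[r] = 0.069120, running G = 0.101120
t=3: π = [0.1536, 0.1826, 0.1654, 0.1184, 0.1800, 0.2000], E[r] = 0.1052, γ^t·E[r] = 0.053862, running G = 0.154982
t=4: π = [0.1536, 0.1829, 0.1653, 0.1180, 0.1802, 0.2000], E[r] = 0.1054, γ^t·E[r] = 0.043172, running G = 0.198154

G = 0.1982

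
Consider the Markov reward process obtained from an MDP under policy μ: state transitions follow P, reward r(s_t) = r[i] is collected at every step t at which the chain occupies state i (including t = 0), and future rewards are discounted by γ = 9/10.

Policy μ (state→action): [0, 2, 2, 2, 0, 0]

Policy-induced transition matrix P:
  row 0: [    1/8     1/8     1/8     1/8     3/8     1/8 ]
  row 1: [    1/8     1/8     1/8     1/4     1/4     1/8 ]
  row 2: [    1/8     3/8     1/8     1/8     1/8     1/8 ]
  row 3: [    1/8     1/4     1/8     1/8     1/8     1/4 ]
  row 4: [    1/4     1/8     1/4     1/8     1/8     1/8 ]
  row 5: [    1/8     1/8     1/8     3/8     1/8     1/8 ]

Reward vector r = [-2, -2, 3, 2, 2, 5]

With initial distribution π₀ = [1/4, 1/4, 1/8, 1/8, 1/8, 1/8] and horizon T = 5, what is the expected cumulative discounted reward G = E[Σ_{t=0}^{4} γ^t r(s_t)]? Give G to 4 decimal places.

t=0: π = [0.2500, 0.2500, 0.1250, 0.1250, 0.1250, 0.1250], E[r] = 0.5000, γ^t·E[r] = 0.500000, running G = 0.500000
t=1: π = [0.1406, 0.1719, 0.1406, 0.1875, 0.2188, 0.1406], E[r] = 1.3125, γ^t·E[r] = 1.181250, running G = 1.681250
t=2: π = [0.1523, 0.1836, 0.1523, 0.1816, 0.1816, 0.1484], E[r] = 1.2539, γ^t·E[r] = 1.015664, running G = 2.696914
t=3: π = [0.1477, 0.1858, 0.1477, 0.1851, 0.1860, 0.1477], E[r] = 1.2568, γ^t·E[r] = 0.916233, running G = 3.613147
t=4: π = [0.1483, 0.1851, 0.1483, 0.1852, 0.1852, 0.1481], E[r] = 1.2594, γ^t·E[r] = 0.826292, running G = 4.439439

G = 4.4394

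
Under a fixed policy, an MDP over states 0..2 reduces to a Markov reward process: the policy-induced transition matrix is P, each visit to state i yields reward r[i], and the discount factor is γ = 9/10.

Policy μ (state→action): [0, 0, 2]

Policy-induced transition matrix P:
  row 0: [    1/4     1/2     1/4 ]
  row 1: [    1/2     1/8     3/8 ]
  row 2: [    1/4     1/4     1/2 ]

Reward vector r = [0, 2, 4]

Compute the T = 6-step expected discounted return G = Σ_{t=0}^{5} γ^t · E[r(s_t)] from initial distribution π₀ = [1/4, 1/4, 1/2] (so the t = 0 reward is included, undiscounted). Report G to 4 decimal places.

t=0: π = [0.2500, 0.2500, 0.5000], E[r] = 2.5000, γ^t·E[r] = 2.500000, running G = 2.500000
t=1: π = [0.3125, 0.2813, 0.4063], E[r] = 2.1875, γ^t·E[r] = 1.968750, running G = 4.468750
t=2: π = [0.3203, 0.2930, 0.3867], E[r] = 2.1328, γ^t·E[r] = 1.727578, running G = 6.196328
t=3: π = [0.3232, 0.2935, 0.3833], E[r] = 2.1201, γ^t·E[r] = 1.545565, running G = 7.741894
t=4: π = [0.3234, 0.2941, 0.3825], E[r] = 2.1183, γ^t·E[r] = 1.389808, running G = 9.131701
t=5: π = [0.3235, 0.2941, 0.3824], E[r] = 2.1177, γ^t·E[r] = 1.250493, running G = 10.382194

G = 10.3822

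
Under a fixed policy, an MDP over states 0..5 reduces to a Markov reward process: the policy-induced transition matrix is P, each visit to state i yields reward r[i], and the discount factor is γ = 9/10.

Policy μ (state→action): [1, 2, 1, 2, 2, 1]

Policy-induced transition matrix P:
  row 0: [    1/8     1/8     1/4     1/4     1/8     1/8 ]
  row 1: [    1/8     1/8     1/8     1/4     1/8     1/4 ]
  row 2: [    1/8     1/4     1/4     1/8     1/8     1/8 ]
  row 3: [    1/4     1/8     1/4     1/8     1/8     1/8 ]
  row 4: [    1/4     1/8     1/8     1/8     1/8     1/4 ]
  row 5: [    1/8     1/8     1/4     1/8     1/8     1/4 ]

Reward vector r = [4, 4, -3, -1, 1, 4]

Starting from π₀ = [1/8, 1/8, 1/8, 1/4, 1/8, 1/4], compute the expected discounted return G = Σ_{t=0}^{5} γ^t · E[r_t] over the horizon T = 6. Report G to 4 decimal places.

G = 6.2860

t=0: π = [0.1250, 0.1250, 0.1250, 0.2500, 0.1250, 0.2500], E[r] = 1.5000, γ^t·E[r] = 1.500000, running G = 1.500000
t=1: π = [0.1719, 0.1406, 0.2188, 0.1563, 0.1250, 0.1875], E[r] = 1.3125, γ^t·E[r] = 1.181250, running G = 2.681250
t=2: π = [0.1602, 0.1523, 0.2168, 0.1641, 0.1250, 0.1816], E[r] = 1.2871, γ^t·E[r] = 1.042559, running G = 3.723809
t=3: π = [0.1611, 0.1521, 0.2153, 0.1641, 0.1250, 0.1824], E[r] = 1.2974, γ^t·E[r] = 0.945778, running G = 4.669586
t=4: π = [0.1611, 0.1519, 0.2154, 0.1642, 0.1250, 0.1824], E[r] = 1.2967, γ^t·E[r] = 0.850760, running G = 5.520346
t=5: π = [0.1611, 0.1519, 0.2154, 0.1641, 0.1250, 0.1824], E[r] = 1.2966, γ^t·E[r] = 0.765657, running G = 6.286003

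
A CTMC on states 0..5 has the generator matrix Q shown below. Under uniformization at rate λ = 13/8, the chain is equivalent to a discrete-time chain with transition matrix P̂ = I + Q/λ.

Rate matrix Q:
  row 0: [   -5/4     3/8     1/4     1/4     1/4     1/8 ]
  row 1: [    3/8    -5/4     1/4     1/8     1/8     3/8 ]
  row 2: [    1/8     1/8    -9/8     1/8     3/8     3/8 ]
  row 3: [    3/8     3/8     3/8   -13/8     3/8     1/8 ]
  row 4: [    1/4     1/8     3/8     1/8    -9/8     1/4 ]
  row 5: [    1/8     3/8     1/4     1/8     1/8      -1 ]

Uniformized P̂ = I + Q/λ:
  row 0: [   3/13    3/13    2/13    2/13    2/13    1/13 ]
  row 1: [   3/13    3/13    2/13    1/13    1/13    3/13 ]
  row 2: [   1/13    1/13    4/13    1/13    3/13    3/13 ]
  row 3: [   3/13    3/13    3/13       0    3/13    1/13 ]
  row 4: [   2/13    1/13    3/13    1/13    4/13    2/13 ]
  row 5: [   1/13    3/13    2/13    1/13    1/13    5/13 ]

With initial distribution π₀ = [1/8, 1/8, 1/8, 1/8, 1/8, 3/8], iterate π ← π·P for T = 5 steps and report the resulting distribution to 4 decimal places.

π = [0.1530, 0.1728, 0.2049, 0.0824, 0.1725, 0.2144]

t=0: π = [0.1250, 0.1250, 0.1250, 0.1250, 0.1250, 0.3750]
t=1: π = [0.1442, 0.1923, 0.1923, 0.0769, 0.1538, 0.2404]
t=2: π = [0.1524, 0.1775, 0.2012, 0.0821, 0.1649, 0.2219]
t=3: π = [0.1530, 0.1744, 0.2038, 0.0823, 0.1703, 0.2161]
t=4: π = [0.1531, 0.1732, 0.2046, 0.0824, 0.1720, 0.2147]
t=5: π = [0.1530, 0.1728, 0.2049, 0.0824, 0.1725, 0.2144]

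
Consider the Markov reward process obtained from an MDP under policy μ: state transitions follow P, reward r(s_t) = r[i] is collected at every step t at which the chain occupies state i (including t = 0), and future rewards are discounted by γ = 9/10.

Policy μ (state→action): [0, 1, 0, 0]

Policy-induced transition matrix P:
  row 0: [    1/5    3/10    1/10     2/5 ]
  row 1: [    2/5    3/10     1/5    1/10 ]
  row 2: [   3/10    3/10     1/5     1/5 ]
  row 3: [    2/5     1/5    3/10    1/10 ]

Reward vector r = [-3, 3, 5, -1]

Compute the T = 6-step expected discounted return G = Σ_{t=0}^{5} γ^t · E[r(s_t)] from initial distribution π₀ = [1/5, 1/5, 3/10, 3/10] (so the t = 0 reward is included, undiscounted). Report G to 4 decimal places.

t=0: π = [0.2000, 0.2000, 0.3000, 0.3000], E[r] = 1.2000, γ^t·E[r] = 1.200000, running G = 1.200000
t=1: π = [0.3300, 0.2700, 0.2100, 0.1900], E[r] = 0.6800, γ^t·E[r] = 0.612000, running G = 1.812000
t=2: π = [0.3130, 0.2810, 0.1860, 0.2200], E[r] = 0.6140, γ^t·E[r] = 0.497340, running G = 2.309340
t=3: π = [0.3188, 0.2780, 0.1907, 0.2125], E[r] = 0.6186, γ^t·E[r] = 0.450959, running G = 2.760299
t=4: π = [0.3172, 0.2788, 0.1894, 0.2147], E[r] = 0.6169, γ^t·E[r] = 0.404735, running G = 3.165034
t=5: π = [0.3176, 0.2785, 0.1898, 0.2141], E[r] = 0.6174, γ^t·E[r] = 0.364558, running G = 3.529592

G = 3.5296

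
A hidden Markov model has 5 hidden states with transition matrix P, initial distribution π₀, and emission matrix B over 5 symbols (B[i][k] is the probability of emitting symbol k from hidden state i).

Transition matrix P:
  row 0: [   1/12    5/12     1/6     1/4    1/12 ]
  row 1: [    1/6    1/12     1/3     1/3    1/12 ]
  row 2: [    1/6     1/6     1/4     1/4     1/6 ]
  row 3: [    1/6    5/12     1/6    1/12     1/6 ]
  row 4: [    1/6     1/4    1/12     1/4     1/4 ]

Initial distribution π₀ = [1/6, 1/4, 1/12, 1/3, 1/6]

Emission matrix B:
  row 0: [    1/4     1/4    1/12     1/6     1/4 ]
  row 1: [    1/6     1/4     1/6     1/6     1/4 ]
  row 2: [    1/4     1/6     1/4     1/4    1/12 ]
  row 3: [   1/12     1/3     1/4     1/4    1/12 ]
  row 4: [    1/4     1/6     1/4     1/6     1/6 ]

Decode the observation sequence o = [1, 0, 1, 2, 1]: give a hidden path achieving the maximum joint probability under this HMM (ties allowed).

t=0: δ = [4.167e-02, 6.250e-02, 1.389e-02, 1.111e-01, 2.778e-02]  (obs o_0=1)
t=1: δ = [4.630e-03, 7.716e-03, 5.208e-03, 1.736e-03, 4.630e-03]  ψ = [3, 3, 1, 1, 3]  (obs o_1=0)
t=2: δ = [3.215e-04, 4.823e-04, 4.287e-04, 8.573e-04, 1.929e-04]  ψ = [1, 0, 1, 1, 4]  (obs o_2=1)
t=3: δ = [1.191e-05, 5.954e-05, 4.019e-05, 4.019e-05, 3.572e-05]  ψ = [3, 3, 1, 1, 3]  (obs o_3=2)
t=4: δ = [2.481e-06, 4.186e-06, 3.308e-06, 6.615e-06, 1.488e-06]  ψ = [1, 3, 1, 1, 4]  (obs o_4=1)
backtrack: best end state = 3; path = [3, 1, 3, 1, 3]

path = [3, 1, 3, 1, 3]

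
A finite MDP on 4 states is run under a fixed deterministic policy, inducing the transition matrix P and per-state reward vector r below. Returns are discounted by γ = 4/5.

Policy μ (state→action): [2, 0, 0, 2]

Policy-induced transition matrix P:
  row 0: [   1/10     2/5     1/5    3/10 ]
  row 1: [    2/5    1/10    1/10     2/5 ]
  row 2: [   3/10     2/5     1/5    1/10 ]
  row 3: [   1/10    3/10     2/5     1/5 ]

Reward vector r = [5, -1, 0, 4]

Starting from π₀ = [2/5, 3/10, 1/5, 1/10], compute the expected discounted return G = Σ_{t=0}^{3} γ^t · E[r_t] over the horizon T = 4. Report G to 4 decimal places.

G = 5.8668

t=0: π = [0.4000, 0.3000, 0.2000, 0.1000], E[r] = 2.1000, γ^t·E[r] = 2.100000, running G = 2.100000
t=1: π = [0.2300, 0.3000, 0.1900, 0.2800], E[r] = 1.9700, γ^t·E[r] = 1.576000, running G = 3.676000
t=2: π = [0.2280, 0.2820, 0.2260, 0.2640], E[r] = 1.9140, γ^t·E[r] = 1.224960, running G = 4.900960
t=3: π = [0.2298, 0.2890, 0.2246, 0.2566], E[r] = 1.8864, γ^t·E[r] = 0.965837, running G = 5.866797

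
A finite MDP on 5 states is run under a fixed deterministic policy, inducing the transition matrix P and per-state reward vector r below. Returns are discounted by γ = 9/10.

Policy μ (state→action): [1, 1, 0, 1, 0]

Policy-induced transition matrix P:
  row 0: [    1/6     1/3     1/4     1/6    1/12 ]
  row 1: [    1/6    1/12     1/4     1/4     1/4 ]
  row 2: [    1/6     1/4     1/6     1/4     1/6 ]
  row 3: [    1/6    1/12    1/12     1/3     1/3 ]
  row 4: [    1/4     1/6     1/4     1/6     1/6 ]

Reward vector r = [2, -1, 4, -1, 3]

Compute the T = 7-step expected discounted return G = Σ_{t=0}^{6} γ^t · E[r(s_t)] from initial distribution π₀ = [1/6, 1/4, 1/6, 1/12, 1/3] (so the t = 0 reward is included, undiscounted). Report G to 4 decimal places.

t=0: π = [0.1667, 0.2500, 0.1667, 0.0833, 0.3333], E[r] = 1.6667, γ^t·E[r] = 1.666667, running G = 1.666667
t=1: π = [0.1944, 0.1806, 0.2222, 0.2153, 0.1875], E[r] = 1.4444, γ^t·E[r] = 1.300000, running G = 2.966667
t=2: π = [0.1823, 0.1846, 0.1956, 0.2361, 0.2014], E[r] = 1.3304, γ^t·E[r] = 1.077656, running G = 4.044323
t=3: π = [0.1834, 0.1783, 0.1943, 0.2377, 0.2062], E[r] = 1.3469, γ^t·E[r] = 0.981914, running G = 5.026237
t=4: π = [0.1839, 0.1788, 0.1942, 0.2373, 0.2059], E[r] = 1.3459, γ^t·E[r] = 0.883048, running G = 5.909285
t=5: π = [0.1838, 0.1788, 0.1943, 0.2373, 0.2058], E[r] = 1.3460, γ^t·E[r] = 0.794781, running G = 6.704066
t=6: π = [0.1838, 0.1788, 0.1943, 0.2373, 0.2058], E[r] = 1.3460, γ^t·E[r] = 0.715296, running G = 7.419362

G = 7.4194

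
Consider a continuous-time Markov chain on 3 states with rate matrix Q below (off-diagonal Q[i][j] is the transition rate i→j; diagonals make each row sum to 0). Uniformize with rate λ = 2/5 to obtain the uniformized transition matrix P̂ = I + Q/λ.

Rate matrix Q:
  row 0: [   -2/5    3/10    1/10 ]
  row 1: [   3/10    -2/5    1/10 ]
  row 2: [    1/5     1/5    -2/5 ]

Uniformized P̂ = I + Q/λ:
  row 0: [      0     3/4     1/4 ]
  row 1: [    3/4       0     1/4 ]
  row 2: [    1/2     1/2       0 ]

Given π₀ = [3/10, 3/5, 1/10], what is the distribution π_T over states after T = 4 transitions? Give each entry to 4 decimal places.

t=0: π = [0.3000, 0.6000, 0.1000]
t=1: π = [0.5000, 0.2750, 0.2250]
t=2: π = [0.3188, 0.4875, 0.1938]
t=3: π = [0.4625, 0.3359, 0.2016]
t=4: π = [0.3527, 0.4477, 0.1996]

π = [0.3527, 0.4477, 0.1996]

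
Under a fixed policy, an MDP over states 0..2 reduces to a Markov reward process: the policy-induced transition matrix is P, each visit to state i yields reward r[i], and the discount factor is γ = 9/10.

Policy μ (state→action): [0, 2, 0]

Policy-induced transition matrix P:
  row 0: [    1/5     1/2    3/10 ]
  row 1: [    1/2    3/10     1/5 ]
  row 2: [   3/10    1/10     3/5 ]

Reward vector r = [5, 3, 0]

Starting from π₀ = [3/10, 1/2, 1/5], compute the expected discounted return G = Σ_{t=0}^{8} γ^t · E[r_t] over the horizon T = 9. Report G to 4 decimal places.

G = 16.1506

t=0: π = [0.3000, 0.5000, 0.2000], E[r] = 3.0000, γ^t·E[r] = 3.000000, running G = 3.000000
t=1: π = [0.3700, 0.3200, 0.3100], E[r] = 2.8100, γ^t·E[r] = 2.529000, running G = 5.529000
t=2: π = [0.3270, 0.3120, 0.3610], E[r] = 2.5710, γ^t·E[r] = 2.082510, running G = 7.611510
t=3: π = [0.3297, 0.2932, 0.3771], E[r] = 2.5281, γ^t·E[r] = 1.842985, running G = 9.454495
t=4: π = [0.3257, 0.2905, 0.3838], E[r] = 2.4999, γ^t·E[r] = 1.640191, running G = 11.094686
t=5: π = [0.3255, 0.2884, 0.3861], E[r] = 2.4928, γ^t·E[r] = 1.471974, running G = 12.566660
t=6: π = [0.3251, 0.2879, 0.3870], E[r] = 2.4893, γ^t·E[r] = 1.322901, running G = 13.889561
t=7: π = [0.3251, 0.2876, 0.3873], E[r] = 2.4882, γ^t·E[r] = 1.190102, running G = 15.079662
t=8: π = [0.3250, 0.2876, 0.3874], E[r] = 2.4877, γ^t·E[r] = 1.070894, running G = 16.150556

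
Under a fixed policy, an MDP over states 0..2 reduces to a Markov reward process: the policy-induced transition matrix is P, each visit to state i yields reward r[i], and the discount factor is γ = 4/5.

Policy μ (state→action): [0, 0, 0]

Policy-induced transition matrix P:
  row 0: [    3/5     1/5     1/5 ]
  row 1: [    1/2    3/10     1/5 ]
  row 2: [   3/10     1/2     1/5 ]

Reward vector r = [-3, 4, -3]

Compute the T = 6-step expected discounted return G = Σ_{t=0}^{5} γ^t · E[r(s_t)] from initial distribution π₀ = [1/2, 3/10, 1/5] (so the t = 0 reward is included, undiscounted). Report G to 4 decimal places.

t=0: π = [0.5000, 0.3000, 0.2000], E[r] = -0.9000, γ^t·E[r] = -0.900000, running G = -0.900000
t=1: π = [0.5100, 0.2900, 0.2000], E[r] = -0.9700, γ^t·E[r] = -0.776000, running G = -1.676000
t=2: π = [0.5110, 0.2890, 0.2000], E[r] = -0.9770, γ^t·E[r] = -0.625280, running G = -2.301280
t=3: π = [0.5111, 0.2889, 0.2000], E[r] = -0.9777, γ^t·E[r] = -0.500582, running G = -2.801862
t=4: π = [0.5111, 0.2889, 0.2000], E[r] = -0.9778, γ^t·E[r] = -0.400495, running G = -3.202357
t=5: π = [0.5111, 0.2889, 0.2000], E[r] = -0.9778, γ^t·E[r] = -0.320398, running G = -3.522755

G = -3.5228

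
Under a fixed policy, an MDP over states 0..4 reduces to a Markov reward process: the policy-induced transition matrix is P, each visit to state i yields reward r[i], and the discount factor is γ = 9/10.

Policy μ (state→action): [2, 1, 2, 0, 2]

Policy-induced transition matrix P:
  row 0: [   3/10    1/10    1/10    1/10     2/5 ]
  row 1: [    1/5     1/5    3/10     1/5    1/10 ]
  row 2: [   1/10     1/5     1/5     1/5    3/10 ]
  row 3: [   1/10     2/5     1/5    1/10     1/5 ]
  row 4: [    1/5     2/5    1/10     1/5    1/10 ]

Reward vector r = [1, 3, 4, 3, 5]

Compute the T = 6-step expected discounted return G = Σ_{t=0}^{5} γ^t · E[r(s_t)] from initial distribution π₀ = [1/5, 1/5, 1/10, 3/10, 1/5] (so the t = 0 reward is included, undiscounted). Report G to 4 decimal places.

t=0: π = [0.2000, 0.2000, 0.1000, 0.3000, 0.2000], E[r] = 3.1000, γ^t·E[r] = 3.100000, running G = 3.100000
t=1: π = [0.1800, 0.2800, 0.1800, 0.1500, 0.2100], E[r] = 3.2400, γ^t·E[r] = 2.916000, running G = 6.016000
t=2: π = [0.1850, 0.2540, 0.1890, 0.1670, 0.2050], E[r] = 3.2290, γ^t·E[r] = 2.615490, running G = 8.631490
t=3: π = [0.1829, 0.2559, 0.1864, 0.1648, 0.2100], E[r] = 3.2406, γ^t·E[r] = 2.362397, running G = 10.993887
t=4: π = [0.1832, 0.2567, 0.1863, 0.1652, 0.2086], E[r] = 3.2372, γ^t·E[r] = 2.123940, running G = 13.117827
t=5: π = [0.1832, 0.2565, 0.1865, 0.1652, 0.2087], E[r] = 3.2376, γ^t·E[r] = 1.911786, running G = 15.029614

G = 15.0296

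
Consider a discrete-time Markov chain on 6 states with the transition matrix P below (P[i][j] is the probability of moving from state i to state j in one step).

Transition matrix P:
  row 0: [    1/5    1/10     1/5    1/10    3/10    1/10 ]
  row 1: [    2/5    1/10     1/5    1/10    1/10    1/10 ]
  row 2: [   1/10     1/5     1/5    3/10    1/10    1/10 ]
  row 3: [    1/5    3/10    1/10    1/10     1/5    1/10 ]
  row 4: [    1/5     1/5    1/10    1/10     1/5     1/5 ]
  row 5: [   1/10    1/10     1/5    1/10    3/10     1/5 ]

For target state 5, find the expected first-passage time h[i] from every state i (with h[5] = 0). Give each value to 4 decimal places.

First-step conditioning: h[5] = 0; for i ≠ 5, h[i] = 1 + Σ_k P[i][k]·h[k].
  h[0] = 1 + 1/5·h[0] + 1/10·h[1] + 1/5·h[2] + 1/10·h[3] + 3/10·h[4]
  h[1] = 1 + 2/5·h[0] + 1/10·h[1] + 1/5·h[2] + 1/10·h[3] + 1/10·h[4]
  h[2] = 1 + 1/10·h[0] + 1/5·h[1] + 1/5·h[2] + 3/10·h[3] + 1/10·h[4]
  h[3] = 1 + 1/5·h[0] + 3/10·h[1] + 1/10·h[2] + 1/10·h[3] + 1/5·h[4]
  h[4] = 1 + 1/5·h[0] + 1/5·h[1] + 1/10·h[2] + 1/10·h[3] + 1/5·h[4]
Solving the 5×5 linear system over states ≠ 5 gives exactly h = [55880/6709, 56900/6709, 57120/6709, 56470/6709, 50780/6709, 0] (h[5] = 0 is the target).

h = [8.3291, 8.4811, 8.5139, 8.4171, 7.5689, 0.0000]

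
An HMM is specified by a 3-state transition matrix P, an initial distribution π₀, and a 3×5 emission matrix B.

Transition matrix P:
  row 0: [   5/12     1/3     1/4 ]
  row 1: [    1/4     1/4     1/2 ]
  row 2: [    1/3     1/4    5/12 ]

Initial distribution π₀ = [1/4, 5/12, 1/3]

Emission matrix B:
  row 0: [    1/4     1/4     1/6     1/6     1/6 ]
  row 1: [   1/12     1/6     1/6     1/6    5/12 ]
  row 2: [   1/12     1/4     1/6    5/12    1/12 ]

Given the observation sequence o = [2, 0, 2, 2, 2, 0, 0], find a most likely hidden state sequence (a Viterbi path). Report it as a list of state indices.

t=0: δ = [4.167e-02, 6.944e-02, 5.556e-02]  (obs o_0=2)
t=1: δ = [4.630e-03, 1.447e-03, 2.894e-03]  ψ = [2, 1, 1]  (obs o_1=0)
t=2: δ = [3.215e-04, 2.572e-04, 2.009e-04]  ψ = [0, 0, 2]  (obs o_2=2)
t=3: δ = [2.233e-05, 1.786e-05, 2.143e-05]  ψ = [0, 0, 1]  (obs o_3=2)
t=4: δ = [1.550e-06, 1.240e-06, 1.488e-06]  ψ = [0, 0, 1]  (obs o_4=2)
t=5: δ = [1.615e-07, 4.307e-08, 5.168e-08]  ψ = [0, 0, 1]  (obs o_5=0)
t=6: δ = [1.682e-08, 4.486e-09, 3.365e-09]  ψ = [0, 0, 0]  (obs o_6=0)
backtrack: best end state = 0; path = [2, 0, 0, 0, 0, 0, 0]

path = [2, 0, 0, 0, 0, 0, 0]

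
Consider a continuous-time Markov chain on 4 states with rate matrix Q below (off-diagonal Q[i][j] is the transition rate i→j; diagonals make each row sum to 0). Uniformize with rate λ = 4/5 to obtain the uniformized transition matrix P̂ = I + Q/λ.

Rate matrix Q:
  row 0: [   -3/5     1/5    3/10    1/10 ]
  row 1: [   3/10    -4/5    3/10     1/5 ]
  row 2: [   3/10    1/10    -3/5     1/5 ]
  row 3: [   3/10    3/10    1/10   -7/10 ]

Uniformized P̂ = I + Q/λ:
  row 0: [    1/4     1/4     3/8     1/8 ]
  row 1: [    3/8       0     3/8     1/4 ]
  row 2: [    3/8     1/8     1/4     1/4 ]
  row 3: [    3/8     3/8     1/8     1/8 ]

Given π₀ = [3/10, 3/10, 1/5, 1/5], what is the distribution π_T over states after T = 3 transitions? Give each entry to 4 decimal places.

t=0: π = [0.3000, 0.3000, 0.2000, 0.2000]
t=1: π = [0.3375, 0.1750, 0.3000, 0.1875]
t=2: π = [0.3328, 0.1922, 0.2906, 0.1844]
t=3: π = [0.3334, 0.1887, 0.2926, 0.1854]

π = [0.3334, 0.1887, 0.2926, 0.1854]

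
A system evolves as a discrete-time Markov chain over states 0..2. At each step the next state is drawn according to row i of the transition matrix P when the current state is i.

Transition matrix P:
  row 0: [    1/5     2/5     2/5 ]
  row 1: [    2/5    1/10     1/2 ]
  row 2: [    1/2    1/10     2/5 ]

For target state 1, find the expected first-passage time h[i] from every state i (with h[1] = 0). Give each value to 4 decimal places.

h = [3.5714, 0.0000, 4.6429]

First-step conditioning: h[1] = 0; for i ≠ 1, h[i] = 1 + Σ_k P[i][k]·h[k].
  h[0] = 1 + 1/5·h[0] + 2/5·h[2]
  h[2] = 1 + 1/2·h[0] + 2/5·h[2]
Solving the 2×2 linear system over states ≠ 1 gives exactly h = [25/7, 0, 65/14] (h[1] = 0 is the target).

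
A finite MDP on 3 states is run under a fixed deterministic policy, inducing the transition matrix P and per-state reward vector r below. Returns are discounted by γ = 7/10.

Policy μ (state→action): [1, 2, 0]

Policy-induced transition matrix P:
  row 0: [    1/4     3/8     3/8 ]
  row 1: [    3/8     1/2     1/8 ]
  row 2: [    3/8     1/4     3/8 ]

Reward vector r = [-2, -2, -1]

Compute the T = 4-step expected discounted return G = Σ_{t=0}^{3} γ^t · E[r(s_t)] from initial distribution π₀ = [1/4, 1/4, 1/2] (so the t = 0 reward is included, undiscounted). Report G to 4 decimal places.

t=0: π = [0.2500, 0.2500, 0.5000], E[r] = -1.5000, γ^t·E[r] = -1.500000, running G = -1.500000
t=1: π = [0.3438, 0.3438, 0.3125], E[r] = -1.6875, γ^t·E[r] = -1.181250, running G = -2.681250
t=2: π = [0.3320, 0.3789, 0.2891], E[r] = -1.7109, γ^t·E[r] = -0.838359, running G = -3.519609
t=3: π = [0.3335, 0.3862, 0.2803], E[r] = -1.7197, γ^t·E[r] = -0.589866, running G = -4.109476

G = -4.1095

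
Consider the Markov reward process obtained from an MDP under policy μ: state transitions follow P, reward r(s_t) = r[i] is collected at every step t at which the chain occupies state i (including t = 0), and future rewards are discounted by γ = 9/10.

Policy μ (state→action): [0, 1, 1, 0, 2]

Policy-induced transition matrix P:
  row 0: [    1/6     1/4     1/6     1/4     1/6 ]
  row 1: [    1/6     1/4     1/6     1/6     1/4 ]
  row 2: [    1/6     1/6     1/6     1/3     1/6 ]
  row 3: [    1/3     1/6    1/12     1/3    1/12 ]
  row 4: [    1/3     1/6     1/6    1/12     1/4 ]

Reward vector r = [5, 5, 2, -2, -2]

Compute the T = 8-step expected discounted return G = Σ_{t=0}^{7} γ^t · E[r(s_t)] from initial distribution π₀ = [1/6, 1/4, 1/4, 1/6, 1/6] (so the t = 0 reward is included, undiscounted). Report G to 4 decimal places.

G = 9.6399

t=0: π = [0.1667, 0.2500, 0.2500, 0.1667, 0.1667], E[r] = 1.9167, γ^t·E[r] = 1.916667, running G = 1.916667
t=1: π = [0.2222, 0.2014, 0.1528, 0.2361, 0.1875], E[r] = 1.5764, γ^t·E[r] = 1.418750, running G = 3.335417
t=2: π = [0.2373, 0.2020, 0.1470, 0.2344, 0.1794], E[r] = 1.6626, γ^t·E[r] = 1.346719, running G = 4.682135
t=3: π = [0.2356, 0.2033, 0.1471, 0.2351, 0.1789], E[r] = 1.6608, γ^t·E[r] = 1.210746, running G = 5.892882
t=4: π = [0.2357, 0.2032, 0.1471, 0.2351, 0.1789], E[r] = 1.6606, γ^t·E[r] = 1.089542, running G = 6.982424
t=5: π = [0.2357, 0.2032, 0.1471, 0.2351, 0.1789], E[r] = 1.6607, γ^t·E[r] = 0.980618, running G = 7.963041
t=6: π = [0.2357, 0.2032, 0.1471, 0.2351, 0.1789], E[r] = 1.6607, γ^t·E[r] = 0.882555, running G = 8.845597
t=7: π = [0.2357, 0.2032, 0.1471, 0.2351, 0.1789], E[r] = 1.6607, γ^t·E[r] = 0.794300, running G = 9.639896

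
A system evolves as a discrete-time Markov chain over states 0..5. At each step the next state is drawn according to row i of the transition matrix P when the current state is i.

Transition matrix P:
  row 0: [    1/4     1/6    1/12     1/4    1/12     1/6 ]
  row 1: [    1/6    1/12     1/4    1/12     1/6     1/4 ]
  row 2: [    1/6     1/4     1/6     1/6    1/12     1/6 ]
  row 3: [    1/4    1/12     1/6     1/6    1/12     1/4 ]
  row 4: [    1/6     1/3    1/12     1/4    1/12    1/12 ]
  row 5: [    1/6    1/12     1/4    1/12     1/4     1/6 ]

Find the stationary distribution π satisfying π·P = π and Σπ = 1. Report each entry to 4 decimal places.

Balance equations π_j = Σ_i π_i·P[i][j]:
  π_0 = 1/4·π_0 + 1/6·π_1 + 1/6·π_2 + 1/4·π_3 + 1/6·π_4 + 1/6·π_5
  π_1 = 1/6·π_0 + 1/12·π_1 + 1/4·π_2 + 1/12·π_3 + 1/3·π_4 + 1/12·π_5
  π_2 = 1/12·π_0 + 1/4·π_1 + 1/6·π_2 + 1/6·π_3 + 1/12·π_4 + 1/4·π_5
  π_3 = 1/4·π_0 + 1/12·π_1 + 1/6·π_2 + 1/6·π_3 + 1/4·π_4 + 1/12·π_5
  π_4 = 1/12·π_0 + 1/6·π_1 + 1/12·π_2 + 1/12·π_3 + 1/12·π_4 + 1/4·π_5
  normalize: π_0 + π_1 + π_2 + π_3 + π_4 + π_5 = 1
Solving the linear system gives exactly π = [6565/33354, 887/5559, 5611/33354, 5507/33354, 4241/33354, 1018/5559].

π = [0.1968, 0.1596, 0.1682, 0.1651, 0.1272, 0.1831]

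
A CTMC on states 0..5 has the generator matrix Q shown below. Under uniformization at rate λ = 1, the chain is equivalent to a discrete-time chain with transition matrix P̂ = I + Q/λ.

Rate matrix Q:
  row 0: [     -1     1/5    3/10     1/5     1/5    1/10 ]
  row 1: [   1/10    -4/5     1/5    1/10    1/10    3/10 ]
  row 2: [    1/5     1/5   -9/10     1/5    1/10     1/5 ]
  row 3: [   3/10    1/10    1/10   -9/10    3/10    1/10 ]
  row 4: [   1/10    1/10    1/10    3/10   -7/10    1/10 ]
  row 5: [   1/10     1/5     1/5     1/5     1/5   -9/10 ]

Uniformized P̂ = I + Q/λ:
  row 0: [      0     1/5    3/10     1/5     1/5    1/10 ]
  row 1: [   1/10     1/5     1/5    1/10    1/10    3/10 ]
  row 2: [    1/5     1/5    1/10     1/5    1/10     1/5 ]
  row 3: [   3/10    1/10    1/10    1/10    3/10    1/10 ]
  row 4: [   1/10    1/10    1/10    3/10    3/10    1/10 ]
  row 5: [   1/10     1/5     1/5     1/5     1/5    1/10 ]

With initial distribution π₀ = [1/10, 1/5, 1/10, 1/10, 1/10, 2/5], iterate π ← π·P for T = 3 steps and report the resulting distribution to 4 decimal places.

t=0: π = [0.1000, 0.2000, 0.1000, 0.1000, 0.1000, 0.4000]
t=1: π = [0.1200, 0.1800, 0.1800, 0.1800, 0.1900, 0.1500]
t=2: π = [0.1420, 0.1630, 0.1570, 0.1830, 0.2010, 0.1540]
t=3: π = [0.1381, 0.1616, 0.1601, 0.1855, 0.2064, 0.1483]

π = [0.1381, 0.1616, 0.1601, 0.1855, 0.2064, 0.1483]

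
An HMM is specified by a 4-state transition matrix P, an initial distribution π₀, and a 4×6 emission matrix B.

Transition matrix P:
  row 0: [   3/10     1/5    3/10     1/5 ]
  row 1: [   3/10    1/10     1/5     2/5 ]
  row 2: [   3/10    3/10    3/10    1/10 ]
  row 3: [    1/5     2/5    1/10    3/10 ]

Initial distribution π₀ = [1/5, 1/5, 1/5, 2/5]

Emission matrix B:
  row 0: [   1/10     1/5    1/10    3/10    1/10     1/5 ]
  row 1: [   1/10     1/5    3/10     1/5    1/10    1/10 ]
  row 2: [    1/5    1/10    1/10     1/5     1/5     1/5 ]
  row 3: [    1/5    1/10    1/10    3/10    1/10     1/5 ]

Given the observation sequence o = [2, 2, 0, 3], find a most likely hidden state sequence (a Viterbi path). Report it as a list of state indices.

t=0: δ = [2.000e-02, 6.000e-02, 2.000e-02, 4.000e-02]  (obs o_0=2)
t=1: δ = [1.800e-03, 4.800e-03, 1.200e-03, 2.400e-03]  ψ = [1, 3, 1, 1]  (obs o_1=2)
t=2: δ = [1.440e-04, 9.600e-05, 1.920e-04, 3.840e-04]  ψ = [1, 3, 1, 1]  (obs o_2=0)
t=3: δ = [2.304e-05, 3.072e-05, 1.152e-05, 3.456e-05]  ψ = [3, 3, 2, 3]  (obs o_3=3)
backtrack: best end state = 3; path = [3, 1, 3, 3]

path = [3, 1, 3, 3]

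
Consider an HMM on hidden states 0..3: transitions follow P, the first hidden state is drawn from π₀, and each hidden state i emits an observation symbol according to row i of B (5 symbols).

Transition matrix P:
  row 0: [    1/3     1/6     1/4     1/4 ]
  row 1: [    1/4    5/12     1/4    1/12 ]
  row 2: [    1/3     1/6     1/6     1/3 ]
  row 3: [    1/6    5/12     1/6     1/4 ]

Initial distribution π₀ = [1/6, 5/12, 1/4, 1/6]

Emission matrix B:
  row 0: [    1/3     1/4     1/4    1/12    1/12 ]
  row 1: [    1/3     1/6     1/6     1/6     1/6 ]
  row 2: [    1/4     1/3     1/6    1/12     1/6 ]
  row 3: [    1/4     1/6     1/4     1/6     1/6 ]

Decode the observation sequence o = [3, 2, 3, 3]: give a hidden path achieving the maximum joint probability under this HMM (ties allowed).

path = [1, 1, 1, 1]

t=0: δ = [1.389e-02, 6.944e-02, 2.083e-02, 2.778e-02]  (obs o_0=3)
t=1: δ = [4.340e-03, 4.823e-03, 2.894e-03, 1.736e-03]  ψ = [1, 1, 1, 2]  (obs o_1=2)
t=2: δ = [1.206e-04, 3.349e-04, 1.005e-04, 1.808e-04]  ψ = [0, 1, 1, 0]  (obs o_2=3)
t=3: δ = [6.977e-06, 2.326e-05, 6.977e-06, 7.535e-06]  ψ = [1, 1, 1, 3]  (obs o_3=3)
backtrack: best end state = 1; path = [1, 1, 1, 1]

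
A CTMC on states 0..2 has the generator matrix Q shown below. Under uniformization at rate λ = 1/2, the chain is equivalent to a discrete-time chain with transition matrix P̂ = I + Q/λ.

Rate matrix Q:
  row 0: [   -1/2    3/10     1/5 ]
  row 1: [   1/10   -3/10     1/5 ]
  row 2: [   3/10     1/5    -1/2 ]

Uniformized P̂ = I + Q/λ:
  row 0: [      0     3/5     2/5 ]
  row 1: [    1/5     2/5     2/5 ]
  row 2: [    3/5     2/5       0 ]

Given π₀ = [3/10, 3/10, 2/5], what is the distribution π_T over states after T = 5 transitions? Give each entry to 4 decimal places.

π = [0.2642, 0.4513, 0.2845]

t=0: π = [0.3000, 0.3000, 0.4000]
t=1: π = [0.3000, 0.4600, 0.2400]
t=2: π = [0.2360, 0.4600, 0.3040]
t=3: π = [0.2744, 0.4472, 0.2784]
t=4: π = [0.2565, 0.4549, 0.2886]
t=5: π = [0.2642, 0.4513, 0.2845]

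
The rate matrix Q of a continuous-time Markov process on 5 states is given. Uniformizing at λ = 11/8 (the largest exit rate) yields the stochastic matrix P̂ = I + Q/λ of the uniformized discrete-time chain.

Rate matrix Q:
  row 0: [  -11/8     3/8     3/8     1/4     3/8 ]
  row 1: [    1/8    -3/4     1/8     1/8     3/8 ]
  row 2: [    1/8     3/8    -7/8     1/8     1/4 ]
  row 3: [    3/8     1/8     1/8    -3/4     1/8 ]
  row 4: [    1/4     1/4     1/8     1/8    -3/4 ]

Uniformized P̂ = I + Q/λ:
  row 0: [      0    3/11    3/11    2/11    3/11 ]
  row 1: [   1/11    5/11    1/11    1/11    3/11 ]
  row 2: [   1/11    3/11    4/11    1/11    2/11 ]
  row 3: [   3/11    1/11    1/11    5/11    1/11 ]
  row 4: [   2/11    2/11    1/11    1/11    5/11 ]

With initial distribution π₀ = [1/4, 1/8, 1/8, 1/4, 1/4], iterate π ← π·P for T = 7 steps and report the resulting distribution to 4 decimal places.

t=0: π = [0.2500, 0.1250, 0.1250, 0.2500, 0.2500]
t=1: π = [0.1364, 0.2273, 0.1705, 0.2045, 0.2614]
t=2: π = [0.1395, 0.2531, 0.1622, 0.1777, 0.2676]
t=3: π = [0.1349, 0.2621, 0.1605, 0.1682, 0.2743]
t=4: π = [0.1342, 0.2649, 0.1592, 0.1643, 0.2774]
t=5: π = [0.1338, 0.2658, 0.1587, 0.1629, 0.2788]
t=6: π = [0.1337, 0.2661, 0.1585, 0.1623, 0.2794]
t=7: π = [0.1337, 0.2662, 0.1585, 0.1621, 0.2796]

π = [0.1337, 0.2662, 0.1585, 0.1621, 0.2796]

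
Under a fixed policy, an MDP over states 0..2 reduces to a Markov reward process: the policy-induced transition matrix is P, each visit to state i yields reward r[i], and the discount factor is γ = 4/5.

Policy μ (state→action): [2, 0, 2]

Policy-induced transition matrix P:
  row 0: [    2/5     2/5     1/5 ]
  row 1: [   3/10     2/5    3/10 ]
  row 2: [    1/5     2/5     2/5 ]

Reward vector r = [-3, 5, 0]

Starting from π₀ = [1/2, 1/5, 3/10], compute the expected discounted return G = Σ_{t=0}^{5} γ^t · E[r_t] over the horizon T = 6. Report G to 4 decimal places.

G = 2.4011

t=0: π = [0.5000, 0.2000, 0.3000], E[r] = -0.5000, γ^t·E[r] = -0.500000, running G = -0.500000
t=1: π = [0.3200, 0.4000, 0.2800], E[r] = 1.0400, γ^t·E[r] = 0.832000, running G = 0.332000
t=2: π = [0.3040, 0.4000, 0.2960], E[r] = 1.0880, γ^t·E[r] = 0.696320, running G = 1.028320
t=3: π = [0.3008, 0.4000, 0.2992], E[r] = 1.0976, γ^t·E[r] = 0.561971, running G = 1.590291
t=4: π = [0.3002, 0.4000, 0.2998], E[r] = 1.0995, γ^t·E[r] = 0.450363, running G = 2.040655
t=5: π = [0.3000, 0.4000, 0.3000], E[r] = 1.0999, γ^t·E[r] = 0.360417, running G = 2.401071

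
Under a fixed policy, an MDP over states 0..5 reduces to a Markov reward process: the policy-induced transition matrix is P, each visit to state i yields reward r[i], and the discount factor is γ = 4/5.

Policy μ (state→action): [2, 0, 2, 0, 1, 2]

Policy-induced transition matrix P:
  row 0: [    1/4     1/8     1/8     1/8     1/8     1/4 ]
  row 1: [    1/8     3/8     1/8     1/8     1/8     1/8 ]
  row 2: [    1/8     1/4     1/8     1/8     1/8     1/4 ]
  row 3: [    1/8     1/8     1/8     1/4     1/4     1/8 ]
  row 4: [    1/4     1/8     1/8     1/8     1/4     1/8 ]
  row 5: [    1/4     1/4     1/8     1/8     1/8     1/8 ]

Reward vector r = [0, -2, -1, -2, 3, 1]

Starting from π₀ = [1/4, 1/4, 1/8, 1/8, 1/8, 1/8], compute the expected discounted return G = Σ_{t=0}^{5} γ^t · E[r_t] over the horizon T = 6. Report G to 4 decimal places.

G = -0.8949

t=0: π = [0.2500, 0.2500, 0.1250, 0.1250, 0.1250, 0.1250], E[r] = -0.3750, γ^t·E[r] = -0.375000, running G = -0.375000
t=1: π = [0.1875, 0.2188, 0.1250, 0.1406, 0.1563, 0.1719], E[r] = -0.2031, γ^t·E[r] = -0.162500, running G = -0.537500
t=2: π = [0.1895, 0.2168, 0.1250, 0.1426, 0.1621, 0.1641], E[r] = -0.1934, γ^t·E[r] = -0.123750, running G = -0.661250
t=3: π = [0.1895, 0.2153, 0.1250, 0.1428, 0.1631, 0.1643], E[r] = -0.1877, γ^t·E[r] = -0.096125, running G = -0.757375
t=4: π = [0.1896, 0.2150, 0.1250, 0.1429, 0.1632, 0.1643], E[r] = -0.1867, γ^t·E[r] = -0.076463, running G = -0.833838
t=5: π = [0.1896, 0.2149, 0.1250, 0.1429, 0.1633, 0.1643], E[r] = -0.1864, γ^t·E[r] = -0.061089, running G = -0.894926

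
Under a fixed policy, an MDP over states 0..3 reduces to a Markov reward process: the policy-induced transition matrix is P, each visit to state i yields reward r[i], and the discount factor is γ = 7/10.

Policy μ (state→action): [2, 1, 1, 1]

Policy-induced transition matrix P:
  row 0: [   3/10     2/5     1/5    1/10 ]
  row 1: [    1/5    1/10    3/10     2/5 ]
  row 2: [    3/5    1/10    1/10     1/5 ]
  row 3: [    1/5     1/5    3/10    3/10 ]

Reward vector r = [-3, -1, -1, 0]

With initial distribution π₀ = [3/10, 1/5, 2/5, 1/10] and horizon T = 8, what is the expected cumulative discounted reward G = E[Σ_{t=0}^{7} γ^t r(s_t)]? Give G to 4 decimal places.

G = -4.6187

t=0: π = [0.3000, 0.2000, 0.4000, 0.1000], E[r] = -1.5000, γ^t·E[r] = -1.500000, running G = -1.500000
t=1: π = [0.3900, 0.2000, 0.1900, 0.2200], E[r] = -1.5600, γ^t·E[r] = -1.092000, running G = -2.592000
t=2: π = [0.3150, 0.2390, 0.2230, 0.2230], E[r] = -1.4070, γ^t·E[r] = -0.689430, running G = -3.281430
t=3: π = [0.3207, 0.2168, 0.2239, 0.2386], E[r] = -1.4028, γ^t·E[r] = -0.481160, running G = -3.762590
t=4: π = [0.3216, 0.2201, 0.2232, 0.2352], E[r] = -1.4081, γ^t·E[r] = -0.338087, running G = -4.100678
t=5: π = [0.3214, 0.2200, 0.2232, 0.2354], E[r] = -1.4075, γ^t·E[r] = -0.236555, running G = -4.337233
t=6: π = [0.3214, 0.2200, 0.2232, 0.2354], E[r] = -1.4075, γ^t·E[r] = -0.165586, running G = -4.502818
t=7: π = [0.3214, 0.2200, 0.2232, 0.2354], E[r] = -1.4075, γ^t·E[r] = -0.115911, running G = -4.618730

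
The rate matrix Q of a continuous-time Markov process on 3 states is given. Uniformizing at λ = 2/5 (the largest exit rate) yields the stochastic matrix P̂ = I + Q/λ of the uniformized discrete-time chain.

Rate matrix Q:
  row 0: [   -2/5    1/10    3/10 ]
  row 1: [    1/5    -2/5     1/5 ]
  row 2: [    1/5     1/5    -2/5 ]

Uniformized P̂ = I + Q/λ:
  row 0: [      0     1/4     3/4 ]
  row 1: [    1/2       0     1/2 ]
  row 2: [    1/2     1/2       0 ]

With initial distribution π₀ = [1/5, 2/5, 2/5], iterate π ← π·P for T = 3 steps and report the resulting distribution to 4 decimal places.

t=0: π = [0.2000, 0.4000, 0.4000]
t=1: π = [0.4000, 0.2500, 0.3500]
t=2: π = [0.3000, 0.2750, 0.4250]
t=3: π = [0.3500, 0.2875, 0.3625]

π = [0.3500, 0.2875, 0.3625]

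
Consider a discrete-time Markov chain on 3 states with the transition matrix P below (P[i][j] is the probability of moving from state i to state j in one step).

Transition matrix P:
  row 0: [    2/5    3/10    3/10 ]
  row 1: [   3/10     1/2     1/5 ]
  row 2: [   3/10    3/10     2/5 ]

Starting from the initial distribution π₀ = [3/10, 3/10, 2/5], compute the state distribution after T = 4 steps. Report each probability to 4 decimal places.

π = [0.3333, 0.3749, 0.2918]

t=0: π = [0.3000, 0.3000, 0.4000]
t=1: π = [0.3300, 0.3600, 0.3100]
t=2: π = [0.3330, 0.3720, 0.2950]
t=3: π = [0.3333, 0.3744, 0.2923]
t=4: π = [0.3333, 0.3749, 0.2918]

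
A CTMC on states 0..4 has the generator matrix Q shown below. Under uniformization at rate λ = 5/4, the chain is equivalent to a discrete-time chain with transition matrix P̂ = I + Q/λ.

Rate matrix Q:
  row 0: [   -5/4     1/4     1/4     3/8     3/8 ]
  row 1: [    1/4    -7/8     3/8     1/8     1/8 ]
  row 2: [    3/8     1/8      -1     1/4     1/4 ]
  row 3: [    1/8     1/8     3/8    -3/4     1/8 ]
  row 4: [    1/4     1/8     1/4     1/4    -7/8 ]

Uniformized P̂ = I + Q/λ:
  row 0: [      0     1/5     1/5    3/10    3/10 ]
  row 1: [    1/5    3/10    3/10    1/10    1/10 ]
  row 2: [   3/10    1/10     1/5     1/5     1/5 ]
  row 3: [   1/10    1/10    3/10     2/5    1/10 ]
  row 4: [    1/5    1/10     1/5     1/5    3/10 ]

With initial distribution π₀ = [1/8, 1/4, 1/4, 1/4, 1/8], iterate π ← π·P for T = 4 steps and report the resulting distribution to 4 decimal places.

π = [0.1657, 0.1459, 0.2398, 0.2522, 0.1964]

t=0: π = [0.1250, 0.2500, 0.2500, 0.2500, 0.1250]
t=1: π = [0.1750, 0.1625, 0.2500, 0.2375, 0.1750]
t=2: π = [0.1663, 0.1500, 0.2400, 0.2488, 0.1950]
t=3: π = [0.1659, 0.1466, 0.2399, 0.2514, 0.1963]
t=4: π = [0.1657, 0.1459, 0.2398, 0.2522, 0.1964]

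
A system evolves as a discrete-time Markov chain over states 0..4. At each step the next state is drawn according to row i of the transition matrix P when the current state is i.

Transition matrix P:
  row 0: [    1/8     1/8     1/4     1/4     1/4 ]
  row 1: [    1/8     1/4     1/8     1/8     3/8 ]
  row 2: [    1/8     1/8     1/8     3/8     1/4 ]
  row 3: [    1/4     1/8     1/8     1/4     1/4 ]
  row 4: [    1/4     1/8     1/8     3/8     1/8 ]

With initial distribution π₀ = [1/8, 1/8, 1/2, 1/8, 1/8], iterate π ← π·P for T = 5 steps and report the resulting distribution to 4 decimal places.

t=0: π = [0.1250, 0.1250, 0.5000, 0.1250, 0.1250]
t=1: π = [0.1563, 0.1406, 0.1406, 0.3125, 0.2500]
t=2: π = [0.1953, 0.1426, 0.1445, 0.2813, 0.2363]
t=3: π = [0.1897, 0.1428, 0.1494, 0.2798, 0.2383]
t=4: π = [0.1898, 0.1429, 0.1487, 0.2806, 0.2381]
t=5: π = [0.1898, 0.1429, 0.1487, 0.2805, 0.2381]

π = [0.1898, 0.1429, 0.1487, 0.2805, 0.2381]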